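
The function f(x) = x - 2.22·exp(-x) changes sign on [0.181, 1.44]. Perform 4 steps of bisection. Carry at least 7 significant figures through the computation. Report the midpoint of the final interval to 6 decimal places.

0.928531

f(0.181000) = -1.671446, f(1.440000) = 0.914020 (opposite signs)
step 1: m = 0.810500, f(m) = -0.176591 < 0 → root in [0.810500, 1.440000]
step 2: m = 1.125250, f(m) = 0.404702 > 0 → root in [0.810500, 1.125250]
step 3: m = 0.967875, f(m) = 0.124520 > 0 → root in [0.810500, 0.967875]
step 4: m = 0.889188, f(m) = -0.023209 < 0 → root in [0.889188, 0.967875]
Midpoint of [0.889188, 0.967875] = 0.928531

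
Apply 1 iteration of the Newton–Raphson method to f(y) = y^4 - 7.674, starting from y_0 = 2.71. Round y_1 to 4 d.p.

f'(y) = 4y^3
y_0 = 2.710000: f = 46.261805, f' = 79.610044 → y_1 = 2.710000 - (46.261805)/(79.610044) = 2.128895

2.1289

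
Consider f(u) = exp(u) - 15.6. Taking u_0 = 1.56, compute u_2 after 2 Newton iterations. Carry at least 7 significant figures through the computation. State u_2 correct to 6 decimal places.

3.174053

Newton update: u ← u − f(u)/f'(u).
f'(u) = exp(u)
u_0 = 1.560000: f = -10.841179, f' = 4.758821 → u_1 = 1.560000 - (-10.841179)/(4.758821) = 3.838123
u_1 = 3.838123: f = 30.838215, f' = 46.438215 → u_2 = 3.838123 - (30.838215)/(46.438215) = 3.174053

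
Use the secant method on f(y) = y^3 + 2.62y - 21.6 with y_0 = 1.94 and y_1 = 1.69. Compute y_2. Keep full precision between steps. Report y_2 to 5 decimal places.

2.67619

f(y_0) = -9.215816, f(y_1) = -12.345391
y_2 = 1.690000 - (-12.345391)·(1.690000 - 1.940000)/(-12.345391 - (-9.215816)) = 2.676188; f(y_2) = 4.578411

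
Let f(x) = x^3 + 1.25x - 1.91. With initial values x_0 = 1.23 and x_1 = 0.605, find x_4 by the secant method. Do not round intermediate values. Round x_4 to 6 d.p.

f(x_0) = 1.488367, f(x_1) = -0.932305
x_2 = 0.605000 - (-0.932305)·(0.605000 - 1.230000)/(-0.932305 - (1.488367)) = 0.845714; f(x_2) = -0.247974
x_3 = 0.845714 - (-0.247974)·(0.845714 - 0.605000)/(-0.247974 - (-0.932305)) = 0.932940; f(x_3) = 0.068184
x_4 = 0.932940 - (0.068184)·(0.932940 - 0.845714)/(0.068184 - (-0.247974)) = 0.914128; f(x_4) = -0.003465

0.914128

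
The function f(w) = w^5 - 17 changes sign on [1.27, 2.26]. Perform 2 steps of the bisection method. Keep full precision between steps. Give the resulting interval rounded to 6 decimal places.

f(1.270000) = -13.696163, f(2.260000) = 41.957926 (opposite signs)
step 1: m = 1.765000, f(m) = 0.128666 > 0 → root in [1.270000, 1.765000]
step 2: m = 1.517500, f(m) = -8.952824 < 0 → root in [1.517500, 1.765000]

[1.517500, 1.765000]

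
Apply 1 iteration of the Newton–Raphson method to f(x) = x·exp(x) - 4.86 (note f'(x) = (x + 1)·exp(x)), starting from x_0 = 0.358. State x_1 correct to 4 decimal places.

x_0 = 0.358000: f = -4.347893, f' = 1.942572 → x_1 = 0.358000 - (-4.347893)/(1.942572) = 2.596214

2.5962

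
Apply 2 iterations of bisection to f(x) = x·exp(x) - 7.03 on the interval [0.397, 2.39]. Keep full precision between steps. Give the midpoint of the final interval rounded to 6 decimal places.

1.642625

f(0.397000) = -6.439520, f(2.390000) = 19.053251 (opposite signs)
step 1: m = 1.393500, f(m) = -1.415691 < 0 → root in [1.393500, 2.390000]
step 2: m = 1.891750, f(m) = 5.514124 > 0 → root in [1.393500, 1.891750]
Midpoint of [1.393500, 1.891750] = 1.642625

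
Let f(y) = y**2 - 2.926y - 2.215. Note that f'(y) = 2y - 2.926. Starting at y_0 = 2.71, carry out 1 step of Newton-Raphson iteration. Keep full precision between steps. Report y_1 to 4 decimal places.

Newton update: y ← y − f(y)/f'(y).
y_0 = 2.710000: f = -2.800360, f' = 2.494000 → y_1 = 2.710000 - (-2.800360)/(2.494000) = 3.832839

3.8328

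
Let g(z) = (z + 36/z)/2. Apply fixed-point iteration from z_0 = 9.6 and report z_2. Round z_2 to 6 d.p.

6.034129

z_1 = g(9.600000) = 6.675000
z_2 = g(6.675000) = 6.034129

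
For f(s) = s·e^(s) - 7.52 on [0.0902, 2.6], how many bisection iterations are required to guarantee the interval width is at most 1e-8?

Initial width b − a = 2.6 − 0.0902 = 2.509800.
After n steps the width is (b−a)/2^n; need (b−a)/2^n ≤ 1e-8.
So n ≥ log₂(2.509800/1e-8) = log₂(250980000.0000) ≈ 27.9030.
Hence n = 28.

28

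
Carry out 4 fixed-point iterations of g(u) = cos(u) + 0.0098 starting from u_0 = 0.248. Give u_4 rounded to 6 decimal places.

u_1 = g(0.248000) = 0.979205
u_2 = g(0.979205) = 0.567482
u_3 = g(0.567482) = 0.853057
u_4 = g(0.853057) = 0.667483

0.667483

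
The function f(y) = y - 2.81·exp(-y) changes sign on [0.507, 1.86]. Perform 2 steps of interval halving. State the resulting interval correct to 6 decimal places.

f(0.507000) = -1.185462, f(1.860000) = 1.422560 (opposite signs)
step 1: m = 1.183500, f(m) = 0.323064 > 0 → root in [0.507000, 1.183500]
step 2: m = 0.845250, f(m) = -0.361504 < 0 → root in [0.845250, 1.183500]

[0.845250, 1.183500]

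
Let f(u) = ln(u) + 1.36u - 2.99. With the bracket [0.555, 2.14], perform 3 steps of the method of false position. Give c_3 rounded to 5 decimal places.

False-position update: c = (a·f(b) − b·f(a))/(f(b) − f(a)); replace the endpoint whose sign matches f(c).
f(0.555000) = -2.823987, f(2.140000) = 0.681206
step 1: c = 1.831968, f(c) = 0.106867 > 0 → new bracket [0.555000, 1.831968]
step 2: c = 1.785406, f(c) = 0.017798 > 0 → new bracket [0.555000, 1.785406]
step 3: c = 1.777700, f(c) = 0.002992 > 0 → new bracket [0.555000, 1.777700]

1.77770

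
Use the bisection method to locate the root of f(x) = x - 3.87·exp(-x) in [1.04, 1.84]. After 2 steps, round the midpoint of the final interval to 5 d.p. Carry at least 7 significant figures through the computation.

f(1.040000) = -0.327870, f(1.840000) = 1.225377 (opposite signs)
step 1: m = 1.440000, f(m) = 0.523090 > 0 → root in [1.040000, 1.440000]
step 2: m = 1.240000, f(m) = 0.120083 > 0 → root in [1.040000, 1.240000]
Midpoint of [1.040000, 1.240000] = 1.140000

1.14000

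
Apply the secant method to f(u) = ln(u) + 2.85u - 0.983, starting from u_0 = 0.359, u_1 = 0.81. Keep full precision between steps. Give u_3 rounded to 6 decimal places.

Secant update: u_(k+1) = u_k − f(u_k)·(u_k − u_(k-1))/(f(u_k) − f(u_(k-1))).
f(u_0) = -0.984283, f(u_1) = 1.114779
u_2 = 0.810000 - (1.114779)·(0.810000 - 0.359000)/(1.114779 - (-0.984283)) = 0.570481; f(u_2) = 0.081595
u_3 = 0.570481 - (0.081595)·(0.570481 - 0.810000)/(0.081595 - (1.114779)) = 0.551565; f(u_3) = -0.006035

0.551565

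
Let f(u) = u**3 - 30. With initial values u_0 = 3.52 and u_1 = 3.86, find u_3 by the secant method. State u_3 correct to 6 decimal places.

3.123543

Secant update: u_(k+1) = u_k − f(u_k)·(u_k − u_(k-1))/(f(u_k) − f(u_(k-1))).
f(u_0) = 13.614208, f(u_1) = 27.512456
u_2 = 3.860000 - (27.512456)·(3.860000 - 3.520000)/(27.512456 - (13.614208)) = 3.186949; f(u_2) = 2.368695
u_3 = 3.186949 - (2.368695)·(3.186949 - 3.860000)/(2.368695 - (27.512456)) = 3.123543; f(u_3) = 0.474915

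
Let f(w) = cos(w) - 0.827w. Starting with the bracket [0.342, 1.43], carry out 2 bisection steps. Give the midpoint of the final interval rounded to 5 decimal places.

f(0.342000) = 0.659252, f(1.430000) = -1.042278 (opposite signs)
step 1: m = 0.886000, f(m) = -0.100207 < 0 → root in [0.342000, 0.886000]
step 2: m = 0.614000, f(m) = 0.309572 > 0 → root in [0.614000, 0.886000]
Midpoint of [0.614000, 0.886000] = 0.750000

0.75000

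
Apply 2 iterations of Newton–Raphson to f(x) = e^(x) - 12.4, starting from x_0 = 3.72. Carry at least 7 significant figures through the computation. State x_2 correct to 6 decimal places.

f'(x) = e^(x)
x_0 = 3.720000: f = 28.864394, f' = 41.264394 → x_1 = 3.720000 - (28.864394)/(41.264394) = 3.020501
x_1 = 3.020501: f = 8.101565, f' = 20.501565 → x_2 = 3.020501 - (8.101565)/(20.501565) = 2.625333

2.625333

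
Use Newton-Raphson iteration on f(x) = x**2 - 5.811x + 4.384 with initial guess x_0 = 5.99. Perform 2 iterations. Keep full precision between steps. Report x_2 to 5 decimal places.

f'(x) = 2x - 5.811
x_0 = 5.990000: f = 5.456210, f' = 6.169000 → x_1 = 5.990000 - (5.456210)/(6.169000) = 5.105544
x_1 = 5.105544: f = 0.782263, f' = 4.400088 → x_2 = 5.105544 - (0.782263)/(4.400088) = 4.927760

4.92776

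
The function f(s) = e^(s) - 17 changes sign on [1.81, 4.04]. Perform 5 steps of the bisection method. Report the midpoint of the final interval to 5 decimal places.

2.82047

f(1.810000) = -10.889553, f(4.040000) = 39.826343 (opposite signs)
step 1: m = 2.925000, f(m) = 1.634226 > 0 → root in [1.810000, 2.925000]
step 2: m = 2.367500, f(m) = -6.329318 < 0 → root in [2.367500, 2.925000]
step 3: m = 2.646250, f(m) = -2.898940 < 0 → root in [2.646250, 2.925000]
step 4: m = 2.785625, f(m) = -0.790054 < 0 → root in [2.785625, 2.925000]
step 5: m = 2.855312, f(m) = 0.379868 > 0 → root in [2.785625, 2.855312]
Midpoint of [2.785625, 2.855312] = 2.820469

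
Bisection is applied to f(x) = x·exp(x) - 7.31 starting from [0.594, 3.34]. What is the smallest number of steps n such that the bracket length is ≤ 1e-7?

Initial width b − a = 3.34 − 0.594 = 2.746000.
After n steps the width is (b−a)/2^n; need (b−a)/2^n ≤ 1e-7.
So n ≥ log₂(2.746000/1e-7) = log₂(27460000.0000) ≈ 24.7108.
Hence n = 25.

25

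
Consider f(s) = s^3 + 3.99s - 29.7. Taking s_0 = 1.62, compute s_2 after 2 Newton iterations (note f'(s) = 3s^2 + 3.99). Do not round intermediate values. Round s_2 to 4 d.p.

2.7490

s_0 = 1.620000: f = -18.984672, f' = 11.863200 → s_1 = 1.620000 - (-18.984672)/(11.863200) = 3.220299
s_1 = 3.220299: f = 16.544557, f' = 35.100985 → s_2 = 3.220299 - (16.544557)/(35.100985) = 2.748958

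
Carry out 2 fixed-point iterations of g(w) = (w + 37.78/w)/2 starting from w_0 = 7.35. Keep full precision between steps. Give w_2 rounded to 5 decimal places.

6.14732

w_1 = g(7.350000) = 6.245068
w_2 = g(6.245068) = 6.147321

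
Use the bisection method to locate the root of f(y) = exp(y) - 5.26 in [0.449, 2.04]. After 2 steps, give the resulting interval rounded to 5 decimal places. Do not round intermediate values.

f(0.449000) = -3.693255, f(2.040000) = 2.430609 (opposite signs)
step 1: m = 1.244500, f(m) = -1.788801 < 0 → root in [1.244500, 2.040000]
step 2: m = 1.642250, f(m) = -0.093218 < 0 → root in [1.642250, 2.040000]

[1.64225, 2.04000]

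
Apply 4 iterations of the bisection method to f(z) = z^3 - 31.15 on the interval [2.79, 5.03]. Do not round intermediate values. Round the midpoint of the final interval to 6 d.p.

f(2.790000) = -9.432361, f(5.030000) = 96.113527 (opposite signs)
step 1: m = 3.910000, f(m) = 28.626471 > 0 → root in [2.790000, 3.910000]
step 2: m = 3.350000, f(m) = 6.445375 > 0 → root in [2.790000, 3.350000]
step 3: m = 3.070000, f(m) = -2.215557 < 0 → root in [3.070000, 3.350000]
step 4: m = 3.210000, f(m) = 1.926161 > 0 → root in [3.070000, 3.210000]
Midpoint of [3.070000, 3.210000] = 3.140000

3.140000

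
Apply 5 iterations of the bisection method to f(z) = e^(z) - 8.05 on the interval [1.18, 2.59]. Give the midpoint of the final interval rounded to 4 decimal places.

f(1.180000) = -4.795626, f(2.590000) = 5.279772 (opposite signs)
step 1: m = 1.885000, f(m) = -1.463646 < 0 → root in [1.885000, 2.590000]
step 2: m = 2.237500, f(m) = 1.319877 > 0 → root in [1.885000, 2.237500]
step 3: m = 2.061250, f(m) = -0.194217 < 0 → root in [2.061250, 2.237500]
step 4: m = 2.149375, f(m) = 0.529495 > 0 → root in [2.061250, 2.149375]
step 5: m = 2.105313, f(m) = 0.159668 > 0 → root in [2.061250, 2.105313]
Midpoint of [2.061250, 2.105313] = 2.083281

2.0833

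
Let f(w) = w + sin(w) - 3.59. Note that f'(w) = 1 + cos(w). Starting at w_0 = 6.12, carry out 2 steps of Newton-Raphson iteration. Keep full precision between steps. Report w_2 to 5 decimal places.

4.63057

Newton update: w ← w − f(w)/f'(w).
w_0 = 6.120000: f = 2.367538, f' = 1.986715 → w_1 = 6.120000 - (2.367538)/(1.986715) = 4.928315
w_1 = 4.928315: f = 0.361537, f' = 1.214252 → w_2 = 4.928315 - (0.361537)/(1.214252) = 4.630571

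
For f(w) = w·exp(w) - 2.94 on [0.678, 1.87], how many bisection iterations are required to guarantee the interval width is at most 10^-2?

Initial width b − a = 1.87 − 0.678 = 1.192000.
After n steps the width is (b−a)/2^n; need (b−a)/2^n ≤ 10^-2.
So n ≥ log₂(1.192000/10^-2) = log₂(119.2000) ≈ 6.8972.
Hence n = 7.

7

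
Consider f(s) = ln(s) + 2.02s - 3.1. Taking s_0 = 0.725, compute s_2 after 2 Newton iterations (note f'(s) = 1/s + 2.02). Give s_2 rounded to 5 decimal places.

s_0 = 0.725000: f = -1.957084, f' = 3.399310 → s_1 = 0.725000 - (-1.957084)/(3.399310) = 1.300730
s_1 = 1.300730: f = -0.209601, f' = 2.788799 → s_2 = 1.300730 - (-0.209601)/(2.788799) = 1.375888

1.37589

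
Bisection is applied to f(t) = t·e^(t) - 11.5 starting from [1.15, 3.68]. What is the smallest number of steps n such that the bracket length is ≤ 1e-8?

Initial width b − a = 3.68 − 1.15 = 2.530000.
After n steps the width is (b−a)/2^n; need (b−a)/2^n ≤ 1e-8.
So n ≥ log₂(2.530000/1e-8) = log₂(253000000.0000) ≈ 27.9146.
Hence n = 28.

28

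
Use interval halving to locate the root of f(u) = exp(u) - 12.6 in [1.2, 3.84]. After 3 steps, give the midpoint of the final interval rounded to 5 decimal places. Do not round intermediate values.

f(1.200000) = -9.279883, f(3.840000) = 33.925474 (opposite signs)
step 1: m = 2.520000, f(m) = -0.171403 < 0 → root in [2.520000, 3.840000]
step 2: m = 3.180000, f(m) = 11.446754 > 0 → root in [2.520000, 3.180000]
step 3: m = 2.850000, f(m) = 4.687782 > 0 → root in [2.520000, 2.850000]
Midpoint of [2.520000, 2.850000] = 2.685000

2.68500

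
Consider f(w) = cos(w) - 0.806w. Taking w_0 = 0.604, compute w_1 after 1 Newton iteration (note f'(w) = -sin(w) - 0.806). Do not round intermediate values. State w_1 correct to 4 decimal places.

Newton update: w ← w − f(w)/f'(w).
w_0 = 0.604000: f = 0.336246, f' = -1.373939 → w_1 = 0.604000 - (0.336246)/(-1.373939) = 0.848732

0.8487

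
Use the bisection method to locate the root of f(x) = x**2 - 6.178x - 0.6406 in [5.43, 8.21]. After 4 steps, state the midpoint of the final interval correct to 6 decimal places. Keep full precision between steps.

6.211875

f(5.430000) = -4.702240, f(8.210000) = 16.042120 (opposite signs)
step 1: m = 6.820000, f(m) = 3.737840 > 0 → root in [5.430000, 6.820000]
step 2: m = 6.125000, f(m) = -0.965225 < 0 → root in [6.125000, 6.820000]
step 3: m = 6.472500, f(m) = 1.265551 > 0 → root in [6.125000, 6.472500]
step 4: m = 6.298750, f(m) = 0.119974 > 0 → root in [6.125000, 6.298750]
Midpoint of [6.125000, 6.298750] = 6.211875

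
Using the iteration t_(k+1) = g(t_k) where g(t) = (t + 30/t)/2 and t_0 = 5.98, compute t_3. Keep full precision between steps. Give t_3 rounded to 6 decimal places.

5.477226

t_1 = g(5.980000) = 5.498361
t_2 = g(5.498361) = 5.477266
t_3 = g(5.477266) = 5.477226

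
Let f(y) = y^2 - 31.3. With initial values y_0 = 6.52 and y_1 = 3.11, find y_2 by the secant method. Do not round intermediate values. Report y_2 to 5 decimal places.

5.35589

Secant update: y_(k+1) = y_k − f(y_k)·(y_k − y_(k-1))/(f(y_k) − f(y_(k-1))).
f(y_0) = 11.210400, f(y_1) = -21.627900
y_2 = 3.110000 - (-21.627900)·(3.110000 - 6.520000)/(-21.627900 - (11.210400)) = 5.355888; f(y_2) = -2.614465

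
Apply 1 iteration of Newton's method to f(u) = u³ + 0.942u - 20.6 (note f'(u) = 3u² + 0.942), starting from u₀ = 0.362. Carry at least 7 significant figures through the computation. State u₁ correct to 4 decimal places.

u_0 = 0.362000: f = -20.211558, f' = 1.335132 → u_1 = 0.362000 - (-20.211558)/(1.335132) = 15.500247

15.5002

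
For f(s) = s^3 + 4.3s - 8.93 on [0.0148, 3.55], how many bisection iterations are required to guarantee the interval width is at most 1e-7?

Initial width b − a = 3.55 − 0.0148 = 3.535200.
After n steps the width is (b−a)/2^n; need (b−a)/2^n ≤ 1e-7.
So n ≥ log₂(3.535200/1e-7) = log₂(35352000.0000) ≈ 25.0753.
Hence n = 26.

26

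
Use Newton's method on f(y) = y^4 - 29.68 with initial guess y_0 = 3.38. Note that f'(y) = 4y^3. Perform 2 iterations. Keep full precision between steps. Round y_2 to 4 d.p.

2.4112

y_0 = 3.380000: f = 100.836915, f' = 154.457888 → y_1 = 3.380000 - (100.836915)/(154.457888) = 2.727156
y_1 = 2.727156: f = 25.634614, f' = 81.131575 → y_2 = 2.727156 - (25.634614)/(81.131575) = 2.411192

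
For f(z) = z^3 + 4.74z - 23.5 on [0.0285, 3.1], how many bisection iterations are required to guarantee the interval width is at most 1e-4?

Initial width b − a = 3.1 − 0.0285 = 3.071500.
After n steps the width is (b−a)/2^n; need (b−a)/2^n ≤ 1e-4.
So n ≥ log₂(3.071500/1e-4) = log₂(30715.0000) ≈ 14.9067.
Hence n = 15.

15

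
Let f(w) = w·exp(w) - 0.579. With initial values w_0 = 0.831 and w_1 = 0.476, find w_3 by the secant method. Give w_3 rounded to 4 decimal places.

0.3933

f(w_0) = 1.328655, f(w_1) = 0.187181
w_2 = 0.476000 - (0.187181)·(0.476000 - 0.831000)/(0.187181 - (1.328655)) = 0.417787; f(w_2) = 0.055449
w_3 = 0.417787 - (0.055449)·(0.417787 - 0.476000)/(0.055449 - (0.187181)) = 0.393283; f(w_3) = 0.003782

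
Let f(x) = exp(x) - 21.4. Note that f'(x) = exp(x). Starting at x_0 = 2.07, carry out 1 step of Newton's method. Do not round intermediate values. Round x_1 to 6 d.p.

3.770376

x_0 = 2.070000: f = -13.475177, f' = 7.924823 → x_1 = 2.070000 - (-13.475177)/(7.924823) = 3.770376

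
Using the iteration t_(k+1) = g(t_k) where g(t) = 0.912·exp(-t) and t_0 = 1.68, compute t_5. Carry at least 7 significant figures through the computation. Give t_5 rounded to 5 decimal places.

t_1 = g(1.680000) = 0.169973
t_2 = g(0.169973) = 0.769443
t_3 = g(0.769443) = 0.422503
t_4 = g(0.422503) = 0.597729
t_5 = g(0.597729) = 0.501654

0.50165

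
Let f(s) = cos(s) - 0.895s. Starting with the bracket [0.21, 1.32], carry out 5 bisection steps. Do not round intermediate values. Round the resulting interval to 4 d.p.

f(0.210000) = 0.790081, f(1.320000) = -0.933225 (opposite signs)
step 1: m = 0.765000, f(m) = 0.036707 > 0 → root in [0.765000, 1.320000]
step 2: m = 1.042500, f(m) = -0.428975 < 0 → root in [0.765000, 1.042500]
step 3: m = 0.903750, f(m) = -0.190188 < 0 → root in [0.765000, 0.903750]
step 4: m = 0.834375, f(m) = -0.075125 < 0 → root in [0.765000, 0.834375]
step 5: m = 0.799688, f(m) = -0.018789 < 0 → root in [0.765000, 0.799688]

[0.7650, 0.7997]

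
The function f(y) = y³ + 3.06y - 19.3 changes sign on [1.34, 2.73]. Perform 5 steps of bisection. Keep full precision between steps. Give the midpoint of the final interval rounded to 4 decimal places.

f(1.340000) = -12.793496, f(2.730000) = 9.400217 (opposite signs)
step 1: m = 2.035000, f(m) = -4.645507 < 0 → root in [2.035000, 2.730000]
step 2: m = 2.382500, f(m) = 1.514250 > 0 → root in [2.035000, 2.382500]
step 3: m = 2.208750, f(m) = -1.765669 < 0 → root in [2.208750, 2.382500]
step 4: m = 2.295625, f(m) = -0.177687 < 0 → root in [2.295625, 2.382500]
step 5: m = 2.339063, f(m) = 0.655041 > 0 → root in [2.295625, 2.339063]
Midpoint of [2.295625, 2.339063] = 2.317344

2.3173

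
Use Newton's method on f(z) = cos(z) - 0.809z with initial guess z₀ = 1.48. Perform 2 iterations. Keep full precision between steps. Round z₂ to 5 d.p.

0.83245

f'(z) = -sin(z) - 0.809
z_0 = 1.480000: f = -1.106648, f' = -1.804881 → z_1 = 1.480000 - (-1.106648)/(-1.804881) = 0.866858
z_1 = 0.866858: f = -0.054063, f' = -1.571299 → z_2 = 0.866858 - (-0.054063)/(-1.571299) = 0.832451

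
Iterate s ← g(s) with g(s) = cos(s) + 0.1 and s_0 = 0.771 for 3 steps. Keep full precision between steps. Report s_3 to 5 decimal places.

0.80791

s_1 = g(0.771000) = 0.817214
s_2 = g(0.817214) = 0.784255
s_3 = g(0.784255) = 0.807914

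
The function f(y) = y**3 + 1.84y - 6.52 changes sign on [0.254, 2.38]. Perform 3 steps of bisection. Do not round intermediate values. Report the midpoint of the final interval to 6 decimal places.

1.449875

f(0.254000) = -6.036253, f(2.380000) = 11.340472 (opposite signs)
step 1: m = 1.317000, f(m) = -1.812398 < 0 → root in [1.317000, 2.380000]
step 2: m = 1.848500, f(m) = 3.197476 > 0 → root in [1.317000, 1.848500]
step 3: m = 1.582750, f(m) = 0.357203 > 0 → root in [1.317000, 1.582750]
Midpoint of [1.317000, 1.582750] = 1.449875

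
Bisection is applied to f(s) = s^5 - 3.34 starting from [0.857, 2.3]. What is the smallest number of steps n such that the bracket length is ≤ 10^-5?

18

Initial width b − a = 2.3 − 0.857 = 1.443000.
After n steps the width is (b−a)/2^n; need (b−a)/2^n ≤ 10^-5.
So n ≥ log₂(1.443000/10^-5) = log₂(144300.0000) ≈ 17.1387.
Hence n = 18.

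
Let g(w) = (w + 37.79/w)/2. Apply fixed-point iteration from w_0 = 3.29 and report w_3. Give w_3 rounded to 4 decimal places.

w_1 = g(3.290000) = 7.388161
w_2 = g(7.388161) = 6.251550
w_3 = g(6.251550) = 6.148225

6.1482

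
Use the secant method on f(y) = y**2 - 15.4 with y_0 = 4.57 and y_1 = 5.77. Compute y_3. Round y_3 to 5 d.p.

Secant update: y_(k+1) = y_k − f(y_k)·(y_k − y_(k-1))/(f(y_k) − f(y_(k-1))).
f(y_0) = 5.484900, f(y_1) = 17.892900
y_2 = 5.770000 - (17.892900)·(5.770000 - 4.570000)/(17.892900 - (5.484900)) = 4.039545; f(y_2) = 0.917927
y_3 = 4.039545 - (0.917927)·(4.039545 - 5.770000)/(0.917927 - (17.892900)) = 3.945971; f(y_3) = 0.170683

3.94597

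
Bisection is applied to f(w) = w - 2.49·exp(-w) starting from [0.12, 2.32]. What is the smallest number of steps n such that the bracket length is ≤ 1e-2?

8

Initial width b − a = 2.32 − 0.12 = 2.200000.
After n steps the width is (b−a)/2^n; need (b−a)/2^n ≤ 1e-2.
So n ≥ log₂(2.200000/1e-2) = log₂(220.0000) ≈ 7.7814.
Hence n = 8.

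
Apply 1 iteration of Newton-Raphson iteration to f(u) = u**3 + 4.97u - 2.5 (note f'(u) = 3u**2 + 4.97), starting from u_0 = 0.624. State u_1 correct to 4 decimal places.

Newton update: u ← u − f(u)/f'(u).
u_0 = 0.624000: f = 0.844251, f' = 6.138128 → u_1 = 0.624000 - (0.844251)/(6.138128) = 0.486458

0.4865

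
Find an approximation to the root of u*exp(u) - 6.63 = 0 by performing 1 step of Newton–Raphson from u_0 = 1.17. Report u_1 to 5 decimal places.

f'(u) = (u+1)*exp(u)
u_0 = 1.170000: f = -2.860269, f' = 6.991724 → u_1 = 1.170000 - (-2.860269)/(6.991724) = 1.579093

1.57909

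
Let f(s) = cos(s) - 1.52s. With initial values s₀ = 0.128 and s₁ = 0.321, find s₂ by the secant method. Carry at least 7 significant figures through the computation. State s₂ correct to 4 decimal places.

0.5856

f(s_0) = 0.797259, f(s_1) = 0.461000
s_2 = 0.321000 - (0.461000)·(0.321000 - 0.128000)/(0.461000 - (0.797259)) = 0.585597; f(s_2) = -0.056725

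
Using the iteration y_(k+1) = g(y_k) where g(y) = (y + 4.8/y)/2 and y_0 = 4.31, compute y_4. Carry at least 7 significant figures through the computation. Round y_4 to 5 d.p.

y_1 = g(4.310000) = 2.711845
y_2 = g(2.711845) = 2.240929
y_3 = g(2.240929) = 2.191449
y_4 = g(2.191449) = 2.190890

2.19089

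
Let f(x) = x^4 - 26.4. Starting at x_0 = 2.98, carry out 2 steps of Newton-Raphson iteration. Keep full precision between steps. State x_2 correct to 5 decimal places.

f'(x) = 4x^3
x_0 = 2.980000: f = 52.461504, f' = 105.854368 → x_1 = 2.980000 - (52.461504)/(105.854368) = 2.484399
x_1 = 2.484399: f = 11.696542, f' = 61.337230 → x_2 = 2.484399 - (11.696542)/(61.337230) = 2.293707

2.29371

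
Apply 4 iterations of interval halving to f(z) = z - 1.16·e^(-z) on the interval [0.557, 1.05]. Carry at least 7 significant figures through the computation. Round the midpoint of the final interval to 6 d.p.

0.634031

f(0.557000) = -0.107593, f(1.050000) = 0.644072 (opposite signs)
step 1: m = 0.803500, f(m) = 0.284099 > 0 → root in [0.557000, 0.803500]
step 2: m = 0.680250, f(m) = 0.092721 > 0 → root in [0.557000, 0.680250]
step 3: m = 0.618625, f(m) = -0.006249 < 0 → root in [0.618625, 0.680250]
step 4: m = 0.649438, f(m) = 0.043524 > 0 → root in [0.618625, 0.649438]
Midpoint of [0.618625, 0.649438] = 0.634031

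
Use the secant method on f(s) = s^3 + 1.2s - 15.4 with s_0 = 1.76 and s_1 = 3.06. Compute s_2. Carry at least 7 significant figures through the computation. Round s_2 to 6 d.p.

f(s_0) = -7.836224, f(s_1) = 16.924616
s_2 = 3.060000 - (16.924616)·(3.060000 - 1.760000)/(16.924616 - (-7.836224)) = 2.171419; f(s_2) = -2.555918

2.171419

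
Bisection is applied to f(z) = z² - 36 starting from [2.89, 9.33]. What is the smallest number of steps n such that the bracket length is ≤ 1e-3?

13

Initial width b − a = 9.33 − 2.89 = 6.440000.
After n steps the width is (b−a)/2^n; need (b−a)/2^n ≤ 1e-3.
So n ≥ log₂(6.440000/1e-3) = log₂(6440.0000) ≈ 12.6528.
Hence n = 13.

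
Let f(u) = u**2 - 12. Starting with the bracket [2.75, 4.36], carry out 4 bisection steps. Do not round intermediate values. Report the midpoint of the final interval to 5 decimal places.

3.50469

f(2.750000) = -4.437500, f(4.360000) = 7.009600 (opposite signs)
step 1: m = 3.555000, f(m) = 0.638025 > 0 → root in [2.750000, 3.555000]
step 2: m = 3.152500, f(m) = -2.061744 < 0 → root in [3.152500, 3.555000]
step 3: m = 3.353750, f(m) = -0.752361 < 0 → root in [3.353750, 3.555000]
step 4: m = 3.454375, f(m) = -0.067293 < 0 → root in [3.454375, 3.555000]
Midpoint of [3.454375, 3.555000] = 3.504688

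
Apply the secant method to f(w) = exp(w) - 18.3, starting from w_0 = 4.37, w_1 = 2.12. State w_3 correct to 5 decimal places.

f(w_0) = 60.743632, f(w_1) = -9.968863
w_2 = 2.120000 - (-9.968863)·(2.120000 - 4.370000)/(-9.968863 - (60.743632)) = 2.437199; f(w_2) = -6.859049
w_3 = 2.437199 - (-6.859049)·(2.437199 - 2.120000)/(-6.859049 - (-9.968863)) = 3.136818; f(w_3) = 4.730467

3.13682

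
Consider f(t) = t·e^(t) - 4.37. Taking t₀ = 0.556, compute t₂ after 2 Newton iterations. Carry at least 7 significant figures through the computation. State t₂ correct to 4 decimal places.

1.4200

f'(t) = (t + 1)·e^(t)
t_0 = 0.556000: f = -3.400512, f' = 2.713172 → t_1 = 0.556000 - (-3.400512)/(2.713172) = 1.809334
t_1 = 1.809334: f = 6.678487, f' = 17.154868 → t_2 = 1.809334 - (6.678487)/(17.154868) = 1.420029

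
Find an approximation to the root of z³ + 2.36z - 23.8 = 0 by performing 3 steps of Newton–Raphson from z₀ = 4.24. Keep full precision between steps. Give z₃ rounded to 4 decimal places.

2.6059

Newton update: z ← z − f(z)/f'(z).
f'(z) = 3z² + 2.36
z_0 = 4.240000: f = 62.431424, f' = 56.292800 → z_1 = 4.240000 - (62.431424)/(56.292800) = 3.130952
z_1 = 3.130952: f = 14.281328, f' = 31.768579 → z_2 = 3.130952 - (14.281328)/(31.768579) = 2.681409
z_2 = 2.681409: f = 1.807341, f' = 23.929868 → z_3 = 2.681409 - (1.807341)/(23.929868) = 2.605883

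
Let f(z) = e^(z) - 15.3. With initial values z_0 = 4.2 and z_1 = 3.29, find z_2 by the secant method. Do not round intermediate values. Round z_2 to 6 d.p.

Secant update: z_(k+1) = z_k − f(z_k)·(z_k − z_(k-1))/(f(z_k) − f(z_(k-1))).
f(z_0) = 51.386331, f(z_1) = 11.542864
z_2 = 3.290000 - (11.542864)·(3.290000 - 4.200000)/(11.542864 - (51.386331)) = 3.026368; f(z_2) = 5.322200

3.026368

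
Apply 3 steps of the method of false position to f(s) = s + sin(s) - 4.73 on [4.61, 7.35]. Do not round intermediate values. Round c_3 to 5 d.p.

f(4.610000) = -1.114763, f(7.350000) = 3.495667
step 1: c = 5.272509, f(c) = -0.304683 < 0 → new bracket [5.272509, 7.350000]
step 2: c = 5.439066, f(c) = -0.038320 < 0 → new bracket [5.439066, 7.350000]
step 3: c = 5.459787, f(c) = -0.003673 < 0 → new bracket [5.459787, 7.350000]

5.45979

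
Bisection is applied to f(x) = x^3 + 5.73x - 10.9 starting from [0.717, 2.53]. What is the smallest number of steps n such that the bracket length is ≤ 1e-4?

15

Initial width b − a = 2.53 − 0.717 = 1.813000.
After n steps the width is (b−a)/2^n; need (b−a)/2^n ≤ 1e-4.
So n ≥ log₂(1.813000/1e-4) = log₂(18130.0000) ≈ 14.1461.
Hence n = 15.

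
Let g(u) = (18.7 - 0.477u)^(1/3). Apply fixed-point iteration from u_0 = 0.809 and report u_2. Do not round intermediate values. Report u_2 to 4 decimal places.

u_1 = g(0.809000) = 2.635898
u_2 = g(2.635898) = 2.593409

2.5934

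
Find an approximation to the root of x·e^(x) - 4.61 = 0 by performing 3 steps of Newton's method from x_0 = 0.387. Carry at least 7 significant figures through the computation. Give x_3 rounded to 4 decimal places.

f'(x) = (x + 1)·e^(x)
x_0 = 0.387000: f = -4.040121, f' = 2.042436 → x_1 = 0.387000 - (-4.040121)/(2.042436) = 2.365089
x_1 = 2.365089: f = 20.566353, f' = 35.821343 → x_2 = 2.365089 - (20.566353)/(35.821343) = 1.790953
x_2 = 1.790953: f = 6.127047, f' = 16.732208 → x_3 = 1.790953 - (6.127047)/(16.732208) = 1.424770

1.4248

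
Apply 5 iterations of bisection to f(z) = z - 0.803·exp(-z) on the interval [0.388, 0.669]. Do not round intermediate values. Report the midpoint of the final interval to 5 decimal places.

0.48898

f(0.388000) = -0.156765, f(0.669000) = 0.257687 (opposite signs)
step 1: m = 0.528500, f(m) = 0.055141 > 0 → root in [0.388000, 0.528500]
step 2: m = 0.458250, f(m) = -0.049559 < 0 → root in [0.458250, 0.528500]
step 3: m = 0.493375, f(m) = 0.003094 > 0 → root in [0.458250, 0.493375]
step 4: m = 0.475812, f(m) = -0.023156 < 0 → root in [0.475812, 0.493375]
step 5: m = 0.484594, f(m) = -0.010012 < 0 → root in [0.484594, 0.493375]
Midpoint of [0.484594, 0.493375] = 0.488984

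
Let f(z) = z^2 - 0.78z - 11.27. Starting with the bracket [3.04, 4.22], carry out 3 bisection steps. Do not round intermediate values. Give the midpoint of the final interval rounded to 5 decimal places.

3.70375

f(3.040000) = -4.399600, f(4.220000) = 3.246800 (opposite signs)
step 1: m = 3.630000, f(m) = -0.924500 < 0 → root in [3.630000, 4.220000]
step 2: m = 3.925000, f(m) = 1.074125 > 0 → root in [3.630000, 3.925000]
step 3: m = 3.777500, f(m) = 0.053056 > 0 → root in [3.630000, 3.777500]
Midpoint of [3.630000, 3.777500] = 3.703750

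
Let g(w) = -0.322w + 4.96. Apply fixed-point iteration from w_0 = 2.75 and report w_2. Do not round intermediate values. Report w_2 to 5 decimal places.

3.64801

w_1 = g(2.750000) = 4.074500
w_2 = g(4.074500) = 3.648011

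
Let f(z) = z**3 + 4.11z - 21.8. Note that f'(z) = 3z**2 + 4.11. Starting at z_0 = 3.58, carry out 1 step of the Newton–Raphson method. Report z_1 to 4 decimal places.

z_0 = 3.580000: f = 38.796512, f' = 42.559200 → z_1 = 3.580000 - (38.796512)/(42.559200) = 2.668411

2.6684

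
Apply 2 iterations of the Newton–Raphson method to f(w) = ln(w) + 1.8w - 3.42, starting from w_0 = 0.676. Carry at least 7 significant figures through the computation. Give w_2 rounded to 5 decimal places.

1.62665

Newton update: w ← w − f(w)/f'(w).
f'(w) = 1/w + 1.8
w_0 = 0.676000: f = -2.594762, f' = 3.279290 → w_1 = 0.676000 - (-2.594762)/(3.279290) = 1.467257
w_1 = 1.467257: f = -0.395542, f' = 2.481544 → w_2 = 1.467257 - (-0.395542)/(2.481544) = 1.626651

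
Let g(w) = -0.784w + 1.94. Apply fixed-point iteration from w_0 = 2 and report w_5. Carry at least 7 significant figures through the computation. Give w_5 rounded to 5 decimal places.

w_1 = g(2.000000) = 0.372000
w_2 = g(0.372000) = 1.648352
w_3 = g(1.648352) = 0.647692
w_4 = g(0.647692) = 1.432209
w_5 = g(1.432209) = 0.817148

0.81715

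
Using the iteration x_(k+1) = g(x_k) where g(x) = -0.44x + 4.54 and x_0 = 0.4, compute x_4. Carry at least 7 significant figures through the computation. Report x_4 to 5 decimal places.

3.04960

x_1 = g(0.400000) = 4.364000
x_2 = g(4.364000) = 2.619840
x_3 = g(2.619840) = 3.387270
x_4 = g(3.387270) = 3.049601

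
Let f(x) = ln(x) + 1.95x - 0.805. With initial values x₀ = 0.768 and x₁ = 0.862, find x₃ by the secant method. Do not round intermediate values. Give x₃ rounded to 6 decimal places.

0.641460

f(x_0) = 0.428634, f(x_1) = 0.727400
x_2 = 0.862000 - (0.727400)·(0.862000 - 0.768000)/(0.727400 - (0.428634)) = 0.633140; f(x_2) = -0.027442
x_3 = 0.633140 - (-0.027442)·(0.633140 - 0.862000)/(-0.027442 - (0.727400)) = 0.641460; f(x_3) = 0.001838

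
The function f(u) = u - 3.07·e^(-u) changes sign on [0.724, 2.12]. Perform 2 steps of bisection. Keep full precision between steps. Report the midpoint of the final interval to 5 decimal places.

0.89850

f(0.724000) = -0.764364, f(2.120000) = 1.751503 (opposite signs)
step 1: m = 1.422000, f(m) = 0.681421 > 0 → root in [0.724000, 1.422000]
step 2: m = 1.073000, f(m) = 0.023118 > 0 → root in [0.724000, 1.073000]
Midpoint of [0.724000, 1.073000] = 0.898500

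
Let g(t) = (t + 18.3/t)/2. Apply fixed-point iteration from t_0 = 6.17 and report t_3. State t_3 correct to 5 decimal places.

4.27786

t_1 = g(6.170000) = 4.567982
t_2 = g(4.567982) = 4.287064
t_3 = g(4.287064) = 4.277860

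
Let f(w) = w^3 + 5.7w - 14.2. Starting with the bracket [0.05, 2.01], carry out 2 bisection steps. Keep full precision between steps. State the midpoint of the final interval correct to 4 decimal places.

f(0.050000) = -13.914875, f(2.010000) = 5.377601 (opposite signs)
step 1: m = 1.030000, f(m) = -7.236273 < 0 → root in [1.030000, 2.010000]
step 2: m = 1.520000, f(m) = -2.024192 < 0 → root in [1.520000, 2.010000]
Midpoint of [1.520000, 2.010000] = 1.765000

1.7650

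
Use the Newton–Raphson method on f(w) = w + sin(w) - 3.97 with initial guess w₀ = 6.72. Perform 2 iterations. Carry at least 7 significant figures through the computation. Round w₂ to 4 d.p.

Newton update: w ← w − f(w)/f'(w).
f'(w) = 1 + cos(w)
w_0 = 6.720000: f = 3.173055, f' = 1.906104 → w_1 = 6.720000 - (3.173055)/(1.906104) = 5.055319
w_1 = 5.055319: f = 0.143545, f' = 1.336248 → w_2 = 5.055319 - (0.143545)/(1.336248) = 4.947895

4.9479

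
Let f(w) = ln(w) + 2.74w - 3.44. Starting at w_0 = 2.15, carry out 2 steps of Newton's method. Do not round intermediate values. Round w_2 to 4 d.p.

Newton update: w ← w − f(w)/f'(w).
f'(w) = 1/w + 2.74
w_0 = 2.150000: f = 3.216468, f' = 3.205116 → w_1 = 2.150000 - (3.216468)/(3.205116) = 1.146458
w_1 = 1.146458: f = -0.162027, f' = 3.612252 → w_2 = 1.146458 - (-0.162027)/(3.612252) = 1.191313

1.1913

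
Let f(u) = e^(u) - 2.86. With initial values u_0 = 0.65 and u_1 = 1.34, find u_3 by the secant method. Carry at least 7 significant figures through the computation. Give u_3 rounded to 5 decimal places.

f(u_0) = -0.944459, f(u_1) = 0.959044
u_2 = 1.340000 - (0.959044)·(1.340000 - 0.650000)/(0.959044 - (-0.944459)) = 0.992357; f(u_2) = -0.162416
u_3 = 0.992357 - (-0.162416)·(0.992357 - 1.340000)/(-0.162416 - (0.959044)) = 1.042704; f(u_3) = -0.023122

1.04270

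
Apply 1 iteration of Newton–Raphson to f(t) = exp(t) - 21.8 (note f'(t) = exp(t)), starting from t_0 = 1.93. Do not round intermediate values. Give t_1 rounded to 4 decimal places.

t_0 = 1.930000: f = -14.910490, f' = 6.889510 → t_1 = 1.930000 - (-14.910490)/(6.889510) = 4.094231

4.0942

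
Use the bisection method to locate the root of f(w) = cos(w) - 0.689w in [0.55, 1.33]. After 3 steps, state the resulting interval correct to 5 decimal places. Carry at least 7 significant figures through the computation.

[0.84250, 0.94000]

f(0.550000) = 0.473575, f(1.330000) = -0.677894 (opposite signs)
step 1: m = 0.940000, f(m) = -0.057872 < 0 → root in [0.550000, 0.940000]
step 2: m = 0.745000, f(m) = 0.221783 > 0 → root in [0.745000, 0.940000]
step 3: m = 0.842500, f(m) = 0.085117 > 0 → root in [0.842500, 0.940000]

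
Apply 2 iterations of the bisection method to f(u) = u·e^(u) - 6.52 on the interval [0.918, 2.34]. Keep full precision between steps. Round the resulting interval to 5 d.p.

[1.27350, 1.62900]

f(0.918000) = -4.221074, f(2.340000) = 17.772094 (opposite signs)
step 1: m = 1.629000, f(m) = 1.785902 > 0 → root in [0.918000, 1.629000]
step 2: m = 1.273500, f(m) = -1.969355 < 0 → root in [1.273500, 1.629000]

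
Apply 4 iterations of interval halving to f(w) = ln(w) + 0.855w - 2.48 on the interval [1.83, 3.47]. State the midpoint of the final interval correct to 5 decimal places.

2.08625

f(1.830000) = -0.311034, f(3.470000) = 1.731005 (opposite signs)
step 1: m = 2.650000, f(m) = 0.760310 > 0 → root in [1.830000, 2.650000]
step 2: m = 2.240000, f(m) = 0.241676 > 0 → root in [1.830000, 2.240000]
step 3: m = 2.035000, f(m) = -0.029579 < 0 → root in [2.035000, 2.240000]
step 4: m = 2.137500, f(m) = 0.107199 > 0 → root in [2.035000, 2.137500]
Midpoint of [2.035000, 2.137500] = 2.086250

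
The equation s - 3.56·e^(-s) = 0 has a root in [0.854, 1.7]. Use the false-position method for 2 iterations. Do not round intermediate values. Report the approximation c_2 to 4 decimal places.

1.1425

False-position update: c = (a·f(b) − b·f(a))/(f(b) − f(a)); replace the endpoint whose sign matches f(c).
f(0.854000) = -0.661523, f(1.700000) = 1.049647
step 1: c = 1.181056, f(c) = 0.088298 > 0 → new bracket [0.854000, 1.181056]
step 2: c = 1.142542, f(c) = 0.006877 > 0 → new bracket [0.854000, 1.142542]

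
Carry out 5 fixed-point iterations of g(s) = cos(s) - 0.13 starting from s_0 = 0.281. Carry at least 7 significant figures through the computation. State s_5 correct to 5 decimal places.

0.68494

s_1 = g(0.281000) = 0.830779
s_2 = g(0.830779) = 0.544301
s_3 = g(0.544301) = 0.725489
s_4 = g(0.725489) = 0.618175
s_5 = g(0.618175) = 0.684938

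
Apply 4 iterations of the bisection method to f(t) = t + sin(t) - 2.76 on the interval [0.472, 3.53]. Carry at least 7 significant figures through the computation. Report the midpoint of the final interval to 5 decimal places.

f(0.472000) = -1.833331, f(3.530000) = 0.391285 (opposite signs)
step 1: m = 2.001000, f(m) = 0.149881 > 0 → root in [0.472000, 2.001000]
step 2: m = 1.236500, f(m) = -0.578859 < 0 → root in [1.236500, 2.001000]
step 3: m = 1.618750, f(m) = -0.142400 < 0 → root in [1.618750, 2.001000]
step 4: m = 1.809875, f(m) = 0.021432 > 0 → root in [1.618750, 1.809875]
Midpoint of [1.618750, 1.809875] = 1.714312

1.71431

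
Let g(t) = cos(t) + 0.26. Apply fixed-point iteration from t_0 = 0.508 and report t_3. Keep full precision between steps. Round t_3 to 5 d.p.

t_1 = g(0.508000) = 1.133719
t_2 = g(1.133719) = 0.683293
t_3 = g(0.683293) = 1.035498

1.03550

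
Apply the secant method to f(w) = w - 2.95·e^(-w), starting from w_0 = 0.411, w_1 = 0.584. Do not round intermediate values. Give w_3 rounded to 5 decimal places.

f(w_0) = -1.544811, f(w_1) = -1.061107
w_2 = 0.584000 - (-1.061107)·(0.584000 - 0.411000)/(-1.061107 - (-1.544811)) = 0.963511; f(w_2) = -0.162064
w_3 = 0.963511 - (-0.162064)·(0.963511 - 0.584000)/(-0.162064 - (-1.061107)) = 1.031923; f(w_3) = -0.019225

1.03192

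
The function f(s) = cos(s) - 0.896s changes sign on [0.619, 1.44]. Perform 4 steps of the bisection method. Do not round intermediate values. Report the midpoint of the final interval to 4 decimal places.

f(0.619000) = 0.259835, f(1.440000) = -1.159816 (opposite signs)
step 1: m = 1.029500, f(m) = -0.407185 < 0 → root in [0.619000, 1.029500]
step 2: m = 0.824250, f(m) = -0.059420 < 0 → root in [0.619000, 0.824250]
step 3: m = 0.721625, f(m) = 0.104157 > 0 → root in [0.721625, 0.824250]
step 4: m = 0.772938, f(m) = 0.023311 > 0 → root in [0.772938, 0.824250]
Midpoint of [0.772938, 0.824250] = 0.798594

0.7986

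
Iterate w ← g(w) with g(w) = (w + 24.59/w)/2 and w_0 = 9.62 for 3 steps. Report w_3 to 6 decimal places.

4.959914

w_1 = g(9.620000) = 6.088067
w_2 = g(6.088067) = 5.063558
w_3 = g(5.063558) = 4.959914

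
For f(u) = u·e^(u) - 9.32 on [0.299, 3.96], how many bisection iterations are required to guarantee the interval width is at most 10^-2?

9

Initial width b − a = 3.96 − 0.299 = 3.661000.
After n steps the width is (b−a)/2^n; need (b−a)/2^n ≤ 10^-2.
So n ≥ log₂(3.661000/10^-2) = log₂(366.1000) ≈ 8.5161.
Hence n = 9.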